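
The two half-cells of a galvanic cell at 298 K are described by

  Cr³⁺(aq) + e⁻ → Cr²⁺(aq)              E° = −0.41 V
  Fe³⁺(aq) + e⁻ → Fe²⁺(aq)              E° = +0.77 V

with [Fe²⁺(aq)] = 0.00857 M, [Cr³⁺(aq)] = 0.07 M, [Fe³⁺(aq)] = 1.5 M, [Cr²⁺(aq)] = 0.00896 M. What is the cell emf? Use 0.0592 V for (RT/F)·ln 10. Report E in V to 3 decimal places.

Since E°(Fe³⁺/Fe²⁺) > E°(Cr³⁺/Cr²⁺), Fe³⁺/Fe²⁺ serves as the cathode.
E°cell = +0.77 − (−0.41) = +1.18 V, with n = 1 electron transferred.
Balancing gives Fe³⁺(aq) + Cr²⁺(aq) → Fe²⁺(aq) + Cr³⁺(aq); hence Q = ([Fe²⁺(aq)]·[Cr³⁺(aq)]) / ([Fe³⁺(aq)]·[Cr²⁺(aq)]) = 0.0446 (log Q = −1.350).
Applying E = E° − (RT ln10/nF)·log Q gives +1.18 − (0.0592/1)(−1.350) = +1.260 V.

+1.260 V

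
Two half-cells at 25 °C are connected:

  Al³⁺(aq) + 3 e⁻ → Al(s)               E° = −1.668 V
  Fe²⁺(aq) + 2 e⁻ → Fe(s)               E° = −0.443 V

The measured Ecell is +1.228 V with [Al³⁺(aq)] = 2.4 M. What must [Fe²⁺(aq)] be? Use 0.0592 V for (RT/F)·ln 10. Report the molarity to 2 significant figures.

Fe²⁺/Fe is the cathode (higher E°); E°cell = −0.443 − (−1.668) = +1.225 V with n = 6.
From the Nernst equation, log Q = n(E° − E)/0.0592 = 6·(+1.225 − (+1.228))/0.0592 = −0.304.
For 3 Fe²⁺(aq) + 2 Al(s) → 3 Fe(s) + 2 Al³⁺(aq), the reaction quotient is Q = [Al³⁺(aq)]^2 / [Fe²⁺(aq)]^3.
Isolating [Fe²⁺(aq)] in Q = 10^{−0.304} yields log [Fe²⁺(aq)] = 0.355, i.e. 2.3 M.

2.3 M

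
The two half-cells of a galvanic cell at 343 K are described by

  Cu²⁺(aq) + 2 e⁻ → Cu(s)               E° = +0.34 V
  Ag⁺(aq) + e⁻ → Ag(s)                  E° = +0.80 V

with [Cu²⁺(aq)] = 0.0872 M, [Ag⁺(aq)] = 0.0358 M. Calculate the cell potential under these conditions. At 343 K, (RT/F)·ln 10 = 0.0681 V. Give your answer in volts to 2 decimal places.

+0.40 V

Since E°(Ag⁺/Ag) > E°(Cu²⁺/Cu), Ag⁺/Ag serves as the cathode.
E°cell = +0.80 − (+0.34) = +0.46 V, with n = 2 electrons transferred.
The balanced reaction is 2 Ag⁺(aq) + Cu(s) → 2 Ag(s) + Cu²⁺(aq), so Q = [Cu²⁺(aq)] / [Ag⁺(aq)]^2 = 68 and log Q = 1.833.
By the Nernst equation, E = +0.46 − (0.0681/2)·(1.833) = +0.40 V.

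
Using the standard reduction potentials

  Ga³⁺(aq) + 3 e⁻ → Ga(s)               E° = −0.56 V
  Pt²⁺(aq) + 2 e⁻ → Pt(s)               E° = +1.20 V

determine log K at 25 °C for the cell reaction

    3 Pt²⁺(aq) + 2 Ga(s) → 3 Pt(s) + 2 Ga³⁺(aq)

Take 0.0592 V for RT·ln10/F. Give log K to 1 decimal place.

log K = 178.4

The Pt²⁺/Pt couple is reduced (cathode); E°cell = +1.20 − (−0.56) = +1.76 V with n = 6.
At equilibrium E = 0, so log K = nE°cell / 0.0592 = (6)(+1.76) / 0.0592 = 178.4.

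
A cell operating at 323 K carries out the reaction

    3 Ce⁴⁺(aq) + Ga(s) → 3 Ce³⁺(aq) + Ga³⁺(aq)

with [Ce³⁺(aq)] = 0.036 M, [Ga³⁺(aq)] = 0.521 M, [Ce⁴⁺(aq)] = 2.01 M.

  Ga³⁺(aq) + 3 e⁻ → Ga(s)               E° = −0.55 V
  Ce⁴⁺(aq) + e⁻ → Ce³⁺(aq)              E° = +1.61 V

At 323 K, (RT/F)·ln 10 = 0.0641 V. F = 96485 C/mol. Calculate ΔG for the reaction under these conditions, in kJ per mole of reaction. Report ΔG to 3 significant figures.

−659 kJ/mol

E°cell = +1.61 − (−0.55) = +2.16 V; the balanced reaction transfers n = 3 electrons.
Here Q = ([Ce³⁺(aq)]^3·[Ga³⁺(aq)]) / [Ce⁴⁺(aq)]^3 = 2.99×10^−6 (log Q = −5.524), giving E = +2.16 − (0.0641/3)·(−5.524) = +2.2780 V.
ΔG = −nFE = −(3)(96485)(+2.2780) J/mol = −659 kJ/mol.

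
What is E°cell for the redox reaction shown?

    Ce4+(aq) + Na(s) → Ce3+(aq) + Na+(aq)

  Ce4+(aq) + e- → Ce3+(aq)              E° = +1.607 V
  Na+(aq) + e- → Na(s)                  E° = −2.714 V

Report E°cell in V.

+4.321 V

In the reaction as written, Ce4+(aq) is reduced (cathode) and Na+(aq) is produced by oxidation at the anode.
E°cell = E°(cathode) − E°(anode) = +1.607 − (−2.714) = +4.321 V.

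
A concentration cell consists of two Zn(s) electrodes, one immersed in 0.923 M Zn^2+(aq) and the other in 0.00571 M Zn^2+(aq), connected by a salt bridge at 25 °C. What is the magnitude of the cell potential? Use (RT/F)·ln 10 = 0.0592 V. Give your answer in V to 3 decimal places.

For a concentration cell E°cell = 0, since both electrodes use the same couple.
The compartment with the higher Zn^2+(aq) concentration (0.923 M) acts as the cathode; ions are reduced there and produced at the dilute (0.00571 M) anode.
With n = 2, Ecell = −(0.0592/2)·log([dilute]/[conc]) = −(0.0592/2)·log(0.00571/0.923) = +0.065 V.

0.065 V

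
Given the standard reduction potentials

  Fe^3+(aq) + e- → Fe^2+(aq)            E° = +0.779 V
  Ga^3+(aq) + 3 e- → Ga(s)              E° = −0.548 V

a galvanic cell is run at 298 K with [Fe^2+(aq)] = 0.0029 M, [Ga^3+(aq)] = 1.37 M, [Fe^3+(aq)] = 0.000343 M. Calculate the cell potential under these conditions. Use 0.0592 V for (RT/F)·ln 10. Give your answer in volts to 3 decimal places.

Since E°(Fe³⁺/Fe²⁺) > E°(Ga³⁺/Ga), Fe³⁺/Fe²⁺ serves as the cathode.
E°cell = E°cat − E°an = +0.779 − (−0.548) = +1.327 V; n = 3.
For the overall reaction 3 Fe^3+(aq) + Ga(s) → 3 Fe^2+(aq) + Ga^3+(aq), Q = ([Fe^2+(aq)]^3·[Ga^3+(aq)]) / [Fe^3+(aq)]^3 = 828, giving log Q = 2.918.
E = E° − (0.0592/n)·log Q = +1.327 − (0.0592/3)(2.918) = +1.269 V.

+1.269 V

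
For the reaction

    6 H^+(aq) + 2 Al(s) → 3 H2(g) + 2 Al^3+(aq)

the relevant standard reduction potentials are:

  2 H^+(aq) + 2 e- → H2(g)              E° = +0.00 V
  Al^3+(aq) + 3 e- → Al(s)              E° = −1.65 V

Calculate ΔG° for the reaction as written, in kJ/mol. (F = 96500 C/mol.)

In the reaction as written H^+(aq) is reduced, so the 2H⁺/H₂ couple is the cathode and Al³⁺/Al is the anode.
E°cell = +0.00 − (−1.65) = +1.65 V; balancing electrons gives n = 6.
ΔG° = −nFE°cell = −(6)(96500)(+1.65) J/mol = −955 kJ/mol.

−955 kJ/mol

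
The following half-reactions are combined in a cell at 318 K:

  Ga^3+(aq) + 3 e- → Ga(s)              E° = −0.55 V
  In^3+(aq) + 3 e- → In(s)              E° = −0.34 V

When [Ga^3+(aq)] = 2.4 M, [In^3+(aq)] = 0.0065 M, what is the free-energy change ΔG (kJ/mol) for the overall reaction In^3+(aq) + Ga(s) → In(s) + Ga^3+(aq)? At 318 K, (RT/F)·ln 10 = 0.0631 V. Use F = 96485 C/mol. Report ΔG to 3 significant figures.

−45.2 kJ/mol

The standard cell potential is −0.34 − (−0.55) = +0.21 V, with n = 3 electrons in the balanced equation.
The reaction quotient is [Ga^3+(aq)] / [In^3+(aq)] = 369; by Nernst, E = +0.21 − (0.0631/3)(2.567) = +0.1560 V.
Then ΔG = −nFE = −3 × 96485 × +0.1560 J/mol = −45.2 kJ/mol.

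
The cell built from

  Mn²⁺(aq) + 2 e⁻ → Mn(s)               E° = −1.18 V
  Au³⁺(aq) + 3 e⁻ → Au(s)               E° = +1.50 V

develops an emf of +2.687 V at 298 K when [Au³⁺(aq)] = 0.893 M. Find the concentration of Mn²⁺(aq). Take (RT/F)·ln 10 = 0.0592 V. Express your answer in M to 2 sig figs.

0.54 M

Au³⁺/Au is the cathode (higher E°); E°cell = +1.50 − (−1.18) = +2.68 V with n = 6.
Rearranging E = E° − (0.0592/n)·log Q gives log Q = 6(+2.68 − (+2.687))/0.0592 = −0.709.
Balancing electrons gives 2 Au³⁺(aq) + 3 Mn(s) → 2 Au(s) + 3 Mn²⁺(aq); thus Q = [Mn²⁺(aq)]^3 / [Au³⁺(aq)]^2.
Substituting the known concentrations and solving, log [Mn²⁺(aq)] = −0.269 and [Mn²⁺(aq)] = 0.54 M.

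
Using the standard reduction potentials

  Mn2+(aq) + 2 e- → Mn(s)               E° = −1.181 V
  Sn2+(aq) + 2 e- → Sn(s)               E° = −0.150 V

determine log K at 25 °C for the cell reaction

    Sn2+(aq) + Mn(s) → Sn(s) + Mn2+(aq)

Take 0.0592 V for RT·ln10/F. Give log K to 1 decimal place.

log K = 34.8

The Sn²⁺/Sn couple is reduced (cathode); E°cell = −0.150 − (−1.181) = +1.031 V with n = 2.
At equilibrium E = 0, so log K = nE°cell / 0.0592 = (2)(+1.031) / 0.0592 = 34.8.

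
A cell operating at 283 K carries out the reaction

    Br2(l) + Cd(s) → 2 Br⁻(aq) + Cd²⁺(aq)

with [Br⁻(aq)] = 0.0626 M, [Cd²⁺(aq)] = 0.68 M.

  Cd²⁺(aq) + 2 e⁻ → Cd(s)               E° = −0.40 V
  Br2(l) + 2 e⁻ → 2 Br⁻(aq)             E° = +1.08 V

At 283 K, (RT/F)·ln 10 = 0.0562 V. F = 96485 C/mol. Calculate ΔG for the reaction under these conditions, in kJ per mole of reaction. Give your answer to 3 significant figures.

E°cell = +1.08 − (−0.40) = +1.48 V; the balanced reaction transfers n = 2 electrons.
The reaction quotient is [Br⁻(aq)]^2·[Cd²⁺(aq)] = 0.00266; by Nernst, E = +1.48 − (0.0562/2)(−2.574) = +1.5523 V.
ΔG = −nFE = −(2)(96485)(+1.5523) J/mol = −300 kJ/mol.

−300 kJ/mol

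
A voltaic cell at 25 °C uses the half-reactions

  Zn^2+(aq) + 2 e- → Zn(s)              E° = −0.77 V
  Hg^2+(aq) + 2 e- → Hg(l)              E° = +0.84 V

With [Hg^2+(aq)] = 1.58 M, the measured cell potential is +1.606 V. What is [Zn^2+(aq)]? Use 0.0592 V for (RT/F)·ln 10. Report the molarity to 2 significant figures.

2.2 M

With Hg²⁺/Hg at the cathode and Zn²⁺/Zn at the anode, E°cell = +0.84 − (−0.77) = +1.61 V (n = 2).
From the Nernst equation, log Q = n(E° − E)/0.0592 = 2·(+1.61 − (+1.606))/0.0592 = 0.135.
Balancing electrons gives Hg^2+(aq) + Zn(s) → Hg(l) + Zn^2+(aq); thus Q = [Zn^2+(aq)] / [Hg^2+(aq)].
Solving for the unknown gives log [Zn^2+(aq)] = 0.334, so [Zn^2+(aq)] ≈ 2.2 M.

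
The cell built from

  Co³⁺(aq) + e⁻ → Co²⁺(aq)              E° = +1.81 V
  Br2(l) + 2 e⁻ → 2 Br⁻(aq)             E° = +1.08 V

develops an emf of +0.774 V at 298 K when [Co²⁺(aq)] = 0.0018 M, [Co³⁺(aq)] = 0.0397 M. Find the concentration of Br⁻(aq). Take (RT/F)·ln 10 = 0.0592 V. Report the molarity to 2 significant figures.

The Co³⁺/Co²⁺ couple has the larger reduction potential, so it is the cathode: E°cell = +1.81 − (+1.08) = +0.73 V and n = 2.
From the Nernst equation, log Q = n(E° − E)/0.0592 = 2·(+0.73 − (+0.774))/0.0592 = −1.486.
The balanced reaction is 2 Co³⁺(aq) + 2 Br⁻(aq) → 2 Co²⁺(aq) + Br2(l), so Q = [Co²⁺(aq)]^2 / ([Co³⁺(aq)]^2·[Br⁻(aq)]^2).
Isolating [Br⁻(aq)] in Q = 10^{−1.486} yields log [Br⁻(aq)] = −0.601, i.e. 0.25 M.

0.25 M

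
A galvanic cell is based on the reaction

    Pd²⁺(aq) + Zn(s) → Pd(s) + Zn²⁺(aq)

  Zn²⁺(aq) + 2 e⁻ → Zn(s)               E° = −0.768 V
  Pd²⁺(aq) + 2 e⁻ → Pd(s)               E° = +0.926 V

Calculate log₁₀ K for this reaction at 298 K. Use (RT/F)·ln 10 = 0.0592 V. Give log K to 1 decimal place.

log K = 57.2

The Pd²⁺/Pd couple is reduced (cathode); E°cell = +0.926 − (−0.768) = +1.694 V with n = 2.
At equilibrium E = 0, so log K = nE°cell / 0.0592 = (2)(+1.694) / 0.0592 = 57.2.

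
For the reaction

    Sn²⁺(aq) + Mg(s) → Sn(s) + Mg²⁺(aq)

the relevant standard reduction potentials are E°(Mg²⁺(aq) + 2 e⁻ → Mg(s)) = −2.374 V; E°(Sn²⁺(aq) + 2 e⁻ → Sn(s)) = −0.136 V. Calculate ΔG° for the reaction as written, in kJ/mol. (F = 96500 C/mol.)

In the reaction as written Sn²⁺(aq) is reduced, so the Sn²⁺/Sn couple is the cathode and Mg²⁺/Mg is the anode.
E°cell = −0.136 − (−2.374) = +2.238 V; balancing electrons gives n = 2.
ΔG° = −nFE°cell = −(2)(96500)(+2.238) J/mol = −432 kJ/mol.

−432 kJ/mol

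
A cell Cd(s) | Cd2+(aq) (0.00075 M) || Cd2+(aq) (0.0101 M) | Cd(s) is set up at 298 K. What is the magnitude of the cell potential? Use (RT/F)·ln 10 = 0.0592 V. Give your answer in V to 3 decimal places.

0.033 V

For a concentration cell E°cell = 0, since both electrodes use the same couple.
The compartment with the higher Cd2+(aq) concentration (0.0101 M) acts as the cathode; ions are reduced there and produced at the dilute (0.00075 M) anode.
With n = 2, Ecell = −(0.0592/2)·log([dilute]/[conc]) = −(0.0592/2)·log(0.00075/0.0101) = +0.033 V.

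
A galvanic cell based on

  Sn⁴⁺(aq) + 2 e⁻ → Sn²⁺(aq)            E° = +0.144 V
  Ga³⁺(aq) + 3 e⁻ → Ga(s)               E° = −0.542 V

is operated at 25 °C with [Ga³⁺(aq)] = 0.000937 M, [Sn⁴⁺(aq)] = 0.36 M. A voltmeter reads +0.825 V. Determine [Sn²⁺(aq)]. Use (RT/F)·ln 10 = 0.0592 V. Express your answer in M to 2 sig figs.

With Sn⁴⁺/Sn²⁺ at the cathode and Ga³⁺/Ga at the anode, E°cell = +0.144 − (−0.542) = +0.686 V (n = 6).
Rearranging E = E° − (0.0592/n)·log Q gives log Q = 6(+0.686 − (+0.825))/0.0592 = −14.088.
The balanced reaction is 3 Sn⁴⁺(aq) + 2 Ga(s) → 3 Sn²⁺(aq) + 2 Ga³⁺(aq), so Q = ([Sn²⁺(aq)]^3·[Ga³⁺(aq)]^2) / [Sn⁴⁺(aq)]^3.
Isolating [Sn²⁺(aq)] in Q = 10^{−14.088} yields log [Sn²⁺(aq)] = −3.121, i.e. 0.00076 M.

0.00076 M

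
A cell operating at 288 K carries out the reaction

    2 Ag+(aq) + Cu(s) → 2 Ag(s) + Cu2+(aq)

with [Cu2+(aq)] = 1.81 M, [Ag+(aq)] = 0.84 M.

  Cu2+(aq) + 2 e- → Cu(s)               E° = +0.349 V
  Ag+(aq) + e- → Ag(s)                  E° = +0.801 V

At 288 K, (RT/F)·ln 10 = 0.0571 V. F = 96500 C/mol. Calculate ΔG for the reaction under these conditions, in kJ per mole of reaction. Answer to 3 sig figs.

−85.0 kJ/mol

E°cell = +0.801 − (+0.349) = +0.452 V; the balanced reaction transfers n = 2 electrons.
Here Q = [Cu2+(aq)] / [Ag+(aq)]^2 = 2.57 (log Q = 0.409), giving E = +0.452 − (0.0571/2)·(0.409) = +0.4403 V.
Finally ΔG = −nFE = −(2)(96500 C/mol)(+0.4403 V) = −85.0 kJ/mol.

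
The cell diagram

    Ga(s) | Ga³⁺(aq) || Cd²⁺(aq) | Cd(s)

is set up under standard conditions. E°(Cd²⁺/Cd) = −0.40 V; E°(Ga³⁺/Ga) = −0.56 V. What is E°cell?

+0.16 V

By convention the left-hand electrode in cell notation is the anode (oxidation) and the right-hand electrode is the cathode (reduction).
E°cell = E°(right) − E°(left) = −0.40 − (−0.56) = +0.16 V.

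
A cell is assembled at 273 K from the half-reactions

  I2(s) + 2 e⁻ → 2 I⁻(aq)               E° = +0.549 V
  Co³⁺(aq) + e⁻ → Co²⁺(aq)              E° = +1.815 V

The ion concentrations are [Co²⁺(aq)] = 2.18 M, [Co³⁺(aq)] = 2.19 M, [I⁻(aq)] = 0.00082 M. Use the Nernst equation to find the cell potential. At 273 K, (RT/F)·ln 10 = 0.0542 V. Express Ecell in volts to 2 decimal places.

Since E°(Co³⁺/Co²⁺) > E°(I₂/I⁻), Co³⁺/Co²⁺ serves as the cathode.
E°cell = +1.815 − (+0.549) = +1.266 V, with n = 2 electrons transferred.
For the overall reaction 2 Co³⁺(aq) + 2 I⁻(aq) → 2 Co²⁺(aq) + I2(s), Q = [Co²⁺(aq)]^2 / ([Co³⁺(aq)]^2·[I⁻(aq)]^2) = 1.47×10^6, giving log Q = 6.168.
Applying E = E° − (RT ln10/nF)·log Q gives +1.266 − (0.0542/2)(6.168) = +1.10 V.

+1.10 V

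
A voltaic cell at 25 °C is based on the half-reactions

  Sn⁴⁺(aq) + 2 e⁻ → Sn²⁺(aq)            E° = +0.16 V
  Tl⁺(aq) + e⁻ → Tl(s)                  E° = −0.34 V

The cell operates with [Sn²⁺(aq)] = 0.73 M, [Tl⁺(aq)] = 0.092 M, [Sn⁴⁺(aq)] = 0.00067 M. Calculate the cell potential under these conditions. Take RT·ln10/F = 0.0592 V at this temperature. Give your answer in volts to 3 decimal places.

Since E°(Sn⁴⁺/Sn²⁺) > E°(Tl⁺/Tl), Sn⁴⁺/Sn²⁺ serves as the cathode.
The standard potential is +0.16 − (−0.34) = +0.50 V and the balanced reaction transfers n = 2 electrons.
Balancing gives Sn⁴⁺(aq) + 2 Tl(s) → Sn²⁺(aq) + 2 Tl⁺(aq); hence Q = ([Sn²⁺(aq)]·[Tl⁺(aq)]^2) / [Sn⁴⁺(aq)] = 9.22 (log Q = 0.965).
E = E° − (0.0592/n)·log Q = +0.50 − (0.0592/2)(0.965) = +0.471 V.

+0.471 V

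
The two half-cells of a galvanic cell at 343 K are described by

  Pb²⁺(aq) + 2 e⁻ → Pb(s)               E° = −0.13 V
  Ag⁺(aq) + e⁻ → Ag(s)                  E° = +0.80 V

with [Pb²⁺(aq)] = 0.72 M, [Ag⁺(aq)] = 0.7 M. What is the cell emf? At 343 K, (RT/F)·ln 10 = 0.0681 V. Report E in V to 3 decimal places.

+0.924 V

Since E°(Ag⁺/Ag) > E°(Pb²⁺/Pb), Ag⁺/Ag serves as the cathode.
The standard potential is +0.80 − (−0.13) = +0.93 V and the balanced reaction transfers n = 2 electrons.
The balanced reaction is 2 Ag⁺(aq) + Pb(s) → 2 Ag(s) + Pb²⁺(aq), so Q = [Pb²⁺(aq)] / [Ag⁺(aq)]^2 = 1.47 and log Q = 0.167.
E = E° − (0.0681/n)·log Q = +0.93 − (0.0681/2)(0.167) = +0.924 V.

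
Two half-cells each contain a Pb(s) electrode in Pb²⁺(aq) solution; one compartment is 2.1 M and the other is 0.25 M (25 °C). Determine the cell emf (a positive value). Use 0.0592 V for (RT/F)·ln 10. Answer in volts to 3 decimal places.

0.027 V

For a concentration cell E°cell = 0, since both electrodes use the same couple.
The compartment with the higher Pb²⁺(aq) concentration (2.1 M) acts as the cathode; ions are reduced there and produced at the dilute (0.25 M) anode.
With n = 2, Ecell = −(0.0592/2)·log([dilute]/[conc]) = −(0.0592/2)·log(0.25/2.1) = +0.027 V.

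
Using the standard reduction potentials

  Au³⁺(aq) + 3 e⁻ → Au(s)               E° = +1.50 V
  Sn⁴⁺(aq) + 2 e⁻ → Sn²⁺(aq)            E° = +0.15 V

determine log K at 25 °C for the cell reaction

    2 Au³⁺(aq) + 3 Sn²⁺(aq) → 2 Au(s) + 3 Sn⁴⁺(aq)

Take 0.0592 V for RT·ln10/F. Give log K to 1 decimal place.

log K = 136.8

The Au³⁺/Au couple is reduced (cathode); E°cell = +1.50 − (+0.15) = +1.35 V with n = 6.
At equilibrium E = 0, so log K = nE°cell / 0.0592 = (6)(+1.35) / 0.0592 = 136.8.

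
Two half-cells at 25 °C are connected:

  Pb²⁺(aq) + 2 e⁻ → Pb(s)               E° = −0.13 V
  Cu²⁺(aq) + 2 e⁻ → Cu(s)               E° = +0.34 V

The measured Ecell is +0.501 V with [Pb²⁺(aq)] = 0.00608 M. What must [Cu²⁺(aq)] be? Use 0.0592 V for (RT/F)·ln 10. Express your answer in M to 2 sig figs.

The Cu²⁺/Cu couple has the larger reduction potential, so it is the cathode: E°cell = +0.34 − (−0.13) = +0.47 V and n = 2.
Rearranging E = E° − (0.0592/n)·log Q gives log Q = 2(+0.47 − (+0.501))/0.0592 = −1.047.
For Cu²⁺(aq) + Pb(s) → Cu(s) + Pb²⁺(aq), the reaction quotient is Q = [Pb²⁺(aq)] / [Cu²⁺(aq)].
Solving for the unknown gives log [Cu²⁺(aq)] = −1.169, so [Cu²⁺(aq)] ≈ 0.068 M.

0.068 M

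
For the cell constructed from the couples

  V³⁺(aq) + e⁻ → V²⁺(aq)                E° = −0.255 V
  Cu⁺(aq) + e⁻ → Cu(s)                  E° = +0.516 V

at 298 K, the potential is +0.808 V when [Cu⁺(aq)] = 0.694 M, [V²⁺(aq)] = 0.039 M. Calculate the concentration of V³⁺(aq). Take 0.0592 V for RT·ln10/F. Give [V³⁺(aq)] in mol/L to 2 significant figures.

0.0064 M

The Cu⁺/Cu couple has the larger reduction potential, so it is the cathode: E°cell = +0.516 − (−0.255) = +0.771 V and n = 1.
Since E = E° − (0.0592/n)·log Q, log Q = n(E° − E)/0.0592 = −0.625.
Balancing electrons gives Cu⁺(aq) + V²⁺(aq) → Cu(s) + V³⁺(aq); thus Q = [V³⁺(aq)] / ([Cu⁺(aq)]·[V²⁺(aq)]).
Isolating [V³⁺(aq)] in Q = 10^{−0.625} yields log [V³⁺(aq)] = −2.193, i.e. 0.0064 M.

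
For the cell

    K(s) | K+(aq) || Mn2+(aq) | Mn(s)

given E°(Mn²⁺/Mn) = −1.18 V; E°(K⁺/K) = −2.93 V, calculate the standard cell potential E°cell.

By convention the left-hand electrode in cell notation is the anode (oxidation) and the right-hand electrode is the cathode (reduction).
E°cell = E°(right) − E°(left) = −1.18 − (−2.93) = +1.75 V.

+1.75 V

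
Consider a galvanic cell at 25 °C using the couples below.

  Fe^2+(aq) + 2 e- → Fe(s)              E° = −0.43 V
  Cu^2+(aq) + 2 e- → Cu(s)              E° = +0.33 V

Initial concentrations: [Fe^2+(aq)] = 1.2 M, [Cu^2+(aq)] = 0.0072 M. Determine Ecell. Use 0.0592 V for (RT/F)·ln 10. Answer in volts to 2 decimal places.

+0.69 V

Cu²⁺/Cu is reduced (cathode, E° = +0.33 V) and Fe²⁺/Fe is oxidized (anode).
E°cell = E°cat − E°an = +0.33 − (−0.43) = +0.76 V; n = 2.
Balancing gives Cu^2+(aq) + Fe(s) → Cu(s) + Fe^2+(aq); hence Q = [Fe^2+(aq)] / [Cu^2+(aq)] = 167 (log Q = 2.222).
By the Nernst equation, E = +0.76 − (0.0592/2)·(2.222) = +0.69 V.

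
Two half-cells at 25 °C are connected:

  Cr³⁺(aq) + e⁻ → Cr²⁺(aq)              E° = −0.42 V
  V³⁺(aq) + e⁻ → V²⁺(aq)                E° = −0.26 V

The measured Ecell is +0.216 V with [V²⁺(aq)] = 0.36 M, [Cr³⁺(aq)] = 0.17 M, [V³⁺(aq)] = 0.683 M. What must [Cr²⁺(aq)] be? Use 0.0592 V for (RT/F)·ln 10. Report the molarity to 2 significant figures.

0.79 M

The V³⁺/V²⁺ couple has the larger reduction potential, so it is the cathode: E°cell = −0.26 − (−0.42) = +0.16 V and n = 1.
Rearranging E = E° − (0.0592/n)·log Q gives log Q = 1(+0.16 − (+0.216))/0.0592 = −0.946.
Balancing electrons gives V³⁺(aq) + Cr²⁺(aq) → V²⁺(aq) + Cr³⁺(aq); thus Q = ([V²⁺(aq)]·[Cr³⁺(aq)]) / ([V³⁺(aq)]·[Cr²⁺(aq)]).
Substituting the known concentrations and solving, log [Cr²⁺(aq)] = −0.102 and [Cr²⁺(aq)] = 0.79 M.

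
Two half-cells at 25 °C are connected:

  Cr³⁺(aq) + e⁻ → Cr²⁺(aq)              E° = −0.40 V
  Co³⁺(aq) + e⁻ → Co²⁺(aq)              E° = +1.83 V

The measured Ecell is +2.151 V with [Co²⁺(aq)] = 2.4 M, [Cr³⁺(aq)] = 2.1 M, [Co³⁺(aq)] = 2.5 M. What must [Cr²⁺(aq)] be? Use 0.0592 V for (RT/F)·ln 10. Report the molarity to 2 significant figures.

Co³⁺/Co²⁺ is the cathode (higher E°); E°cell = +1.83 − (−0.40) = +2.23 V with n = 1.
Rearranging E = E° − (0.0592/n)·log Q gives log Q = 1(+2.23 − (+2.151))/0.0592 = 1.334.
Balancing electrons gives Co³⁺(aq) + Cr²⁺(aq) → Co²⁺(aq) + Cr³⁺(aq); thus Q = ([Co²⁺(aq)]·[Cr³⁺(aq)]) / ([Co³⁺(aq)]·[Cr²⁺(aq)]).
Isolating [Cr²⁺(aq)] in Q = 10^{1.334} yields log [Cr²⁺(aq)] = −1.030, i.e. 0.093 M.

0.093 M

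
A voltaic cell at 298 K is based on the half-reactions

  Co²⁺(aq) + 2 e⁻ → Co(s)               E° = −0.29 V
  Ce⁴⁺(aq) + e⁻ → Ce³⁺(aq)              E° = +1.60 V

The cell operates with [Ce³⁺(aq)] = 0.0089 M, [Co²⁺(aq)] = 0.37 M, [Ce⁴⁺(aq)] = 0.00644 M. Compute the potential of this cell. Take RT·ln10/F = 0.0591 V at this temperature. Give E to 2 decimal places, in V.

+1.89 V

Since E°(Ce⁴⁺/Ce³⁺) > E°(Co²⁺/Co), Ce⁴⁺/Ce³⁺ serves as the cathode.
The standard potential is +1.60 − (−0.29) = +1.89 V and the balanced reaction transfers n = 2 electrons.
Balancing gives 2 Ce⁴⁺(aq) + Co(s) → 2 Ce³⁺(aq) + Co²⁺(aq); hence Q = ([Ce³⁺(aq)]^2·[Co²⁺(aq)]) / [Ce⁴⁺(aq)]^2 = 0.707 (log Q = −0.151).
By the Nernst equation, E = +1.89 − (0.0591/2)·(−0.151) = +1.89 V.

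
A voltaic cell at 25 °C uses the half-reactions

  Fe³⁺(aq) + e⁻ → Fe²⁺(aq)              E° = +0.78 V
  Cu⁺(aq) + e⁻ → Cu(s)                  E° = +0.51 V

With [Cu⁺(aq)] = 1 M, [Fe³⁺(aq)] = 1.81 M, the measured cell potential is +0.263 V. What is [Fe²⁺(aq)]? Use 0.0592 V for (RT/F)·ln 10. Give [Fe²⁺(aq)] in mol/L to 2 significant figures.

2.4 M

The Fe³⁺/Fe²⁺ couple has the larger reduction potential, so it is the cathode: E°cell = +0.78 − (+0.51) = +0.27 V and n = 1.
From the Nernst equation, log Q = n(E° − E)/0.0592 = 1·(+0.27 − (+0.263))/0.0592 = 0.118.
The balanced reaction is Fe³⁺(aq) + Cu(s) → Fe²⁺(aq) + Cu⁺(aq), so Q = ([Fe²⁺(aq)]·[Cu⁺(aq)]) / [Fe³⁺(aq)].
Isolating [Fe²⁺(aq)] in Q = 10^{0.118} yields log [Fe²⁺(aq)] = 0.376, i.e. 2.4 M.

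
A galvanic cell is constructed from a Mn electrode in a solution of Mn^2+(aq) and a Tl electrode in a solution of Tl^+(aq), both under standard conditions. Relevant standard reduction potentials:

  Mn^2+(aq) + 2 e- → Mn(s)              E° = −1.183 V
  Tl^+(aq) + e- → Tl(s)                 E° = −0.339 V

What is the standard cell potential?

+0.844 V

The Tl⁺/Tl couple has the higher E°, so Tl ion is reduced (cathode) and Mn is oxidized (anode).
E°cell = E°(cathode) − E°(anode) = −0.339 − (−1.183) = +0.844 V.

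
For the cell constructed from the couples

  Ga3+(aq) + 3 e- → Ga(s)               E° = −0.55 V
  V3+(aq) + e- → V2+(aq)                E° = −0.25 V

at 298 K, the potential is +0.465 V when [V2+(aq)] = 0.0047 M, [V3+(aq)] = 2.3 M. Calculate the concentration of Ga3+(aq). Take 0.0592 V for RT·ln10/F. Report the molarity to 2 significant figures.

0.51 M

With V³⁺/V²⁺ at the cathode and Ga³⁺/Ga at the anode, E°cell = −0.25 − (−0.55) = +0.30 V (n = 3).
Since E = E° − (0.0592/n)·log Q, log Q = n(E° − E)/0.0592 = −8.361.
The balanced reaction is 3 V3+(aq) + Ga(s) → 3 V2+(aq) + Ga3+(aq), so Q = ([V2+(aq)]^3·[Ga3+(aq)]) / [V3+(aq)]^3.
Substituting the known concentrations and solving, log [Ga3+(aq)] = −0.292 and [Ga3+(aq)] = 0.51 M.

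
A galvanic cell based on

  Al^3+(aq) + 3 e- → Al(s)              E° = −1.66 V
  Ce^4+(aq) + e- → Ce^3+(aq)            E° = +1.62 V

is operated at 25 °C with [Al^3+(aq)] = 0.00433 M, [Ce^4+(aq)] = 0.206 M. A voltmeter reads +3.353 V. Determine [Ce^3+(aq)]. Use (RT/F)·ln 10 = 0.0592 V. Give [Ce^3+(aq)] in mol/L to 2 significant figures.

The Ce⁴⁺/Ce³⁺ couple has the larger reduction potential, so it is the cathode: E°cell = +1.62 − (−1.66) = +3.28 V and n = 3.
Rearranging E = E° − (0.0592/n)·log Q gives log Q = 3(+3.28 − (+3.353))/0.0592 = −3.699.
For 3 Ce^4+(aq) + Al(s) → 3 Ce^3+(aq) + Al^3+(aq), the reaction quotient is Q = ([Ce^3+(aq)]^3·[Al^3+(aq)]) / [Ce^4+(aq)]^3.
Solving for the unknown gives log [Ce^3+(aq)] = −1.131, so [Ce^3+(aq)] ≈ 0.074 M.

0.074 M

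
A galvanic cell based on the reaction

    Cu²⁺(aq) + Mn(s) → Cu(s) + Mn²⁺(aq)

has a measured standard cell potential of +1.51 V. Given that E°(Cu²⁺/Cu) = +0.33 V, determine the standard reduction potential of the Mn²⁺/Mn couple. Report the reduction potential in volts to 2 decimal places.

In the reaction as written the Cu²⁺/Cu couple is reduced (cathode) and Mn²⁺/Mn is oxidized (anode), so E°cell = E°(Cu²⁺/Cu) − E°(Mn²⁺/Mn).
E°(Mn²⁺/Mn) = E°(cathode) − E°cell = +0.33 − (+1.51) = −1.18 V.

−1.18 V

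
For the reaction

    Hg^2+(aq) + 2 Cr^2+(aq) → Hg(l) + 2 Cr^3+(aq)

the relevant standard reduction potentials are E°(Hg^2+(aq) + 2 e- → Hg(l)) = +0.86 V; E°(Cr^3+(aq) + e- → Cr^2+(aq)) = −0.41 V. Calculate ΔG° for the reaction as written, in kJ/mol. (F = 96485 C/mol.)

−245 kJ/mol

In the reaction as written Hg^2+(aq) is reduced, so the Hg²⁺/Hg couple is the cathode and Cr³⁺/Cr²⁺ is the anode.
E°cell = +0.86 − (−0.41) = +1.27 V; balancing electrons gives n = 2.
ΔG° = −nFE°cell = −(2)(96485)(+1.27) J/mol = −245 kJ/mol.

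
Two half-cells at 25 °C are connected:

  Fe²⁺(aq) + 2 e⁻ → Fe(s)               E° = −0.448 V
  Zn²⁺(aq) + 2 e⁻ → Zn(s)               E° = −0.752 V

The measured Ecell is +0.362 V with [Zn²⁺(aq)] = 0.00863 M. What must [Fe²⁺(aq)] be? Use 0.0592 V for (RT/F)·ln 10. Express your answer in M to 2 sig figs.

0.79 M

With Fe²⁺/Fe at the cathode and Zn²⁺/Zn at the anode, E°cell = −0.448 − (−0.752) = +0.304 V (n = 2).
Since E = E° − (0.0592/n)·log Q, log Q = n(E° − E)/0.0592 = −1.959.
For Fe²⁺(aq) + Zn(s) → Fe(s) + Zn²⁺(aq), the reaction quotient is Q = [Zn²⁺(aq)] / [Fe²⁺(aq)].
Isolating [Fe²⁺(aq)] in Q = 10^{−1.959} yields log [Fe²⁺(aq)] = −0.105, i.e. 0.79 M.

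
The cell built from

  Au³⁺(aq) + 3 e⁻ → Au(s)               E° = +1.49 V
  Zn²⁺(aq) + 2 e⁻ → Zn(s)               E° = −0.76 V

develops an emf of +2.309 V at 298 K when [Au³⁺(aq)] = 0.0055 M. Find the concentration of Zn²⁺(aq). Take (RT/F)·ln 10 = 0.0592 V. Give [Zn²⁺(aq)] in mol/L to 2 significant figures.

Au³⁺/Au is the cathode (higher E°); E°cell = +1.49 − (−0.76) = +2.25 V with n = 6.
From the Nernst equation, log Q = n(E° − E)/0.0592 = 6·(+2.25 − (+2.309))/0.0592 = −5.980.
Balancing electrons gives 2 Au³⁺(aq) + 3 Zn(s) → 2 Au(s) + 3 Zn²⁺(aq); thus Q = [Zn²⁺(aq)]^3 / [Au³⁺(aq)]^2.
Solving for the unknown gives log [Zn²⁺(aq)] = −3.500, so [Zn²⁺(aq)] ≈ 0.00032 M.

0.00032 M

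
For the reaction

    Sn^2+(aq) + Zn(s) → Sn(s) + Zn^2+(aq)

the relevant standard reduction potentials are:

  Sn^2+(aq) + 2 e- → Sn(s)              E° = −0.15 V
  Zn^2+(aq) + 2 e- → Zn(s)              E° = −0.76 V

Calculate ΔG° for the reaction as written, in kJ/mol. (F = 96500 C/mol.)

−118 kJ/mol

In the reaction as written Sn^2+(aq) is reduced, so the Sn²⁺/Sn couple is the cathode and Zn²⁺/Zn is the anode.
E°cell = −0.15 − (−0.76) = +0.61 V; balancing electrons gives n = 2.
ΔG° = −nFE°cell = −(2)(96500)(+0.61) J/mol = −118 kJ/mol.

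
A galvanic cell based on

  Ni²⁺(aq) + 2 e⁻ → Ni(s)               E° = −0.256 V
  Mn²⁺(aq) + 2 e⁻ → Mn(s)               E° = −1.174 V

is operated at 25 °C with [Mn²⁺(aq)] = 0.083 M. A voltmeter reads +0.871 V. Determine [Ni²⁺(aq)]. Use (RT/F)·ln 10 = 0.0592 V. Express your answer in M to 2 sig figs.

The Ni²⁺/Ni couple has the larger reduction potential, so it is the cathode: E°cell = −0.256 − (−1.174) = +0.918 V and n = 2.
Since E = E° − (0.0592/n)·log Q, log Q = n(E° − E)/0.0592 = 1.588.
Balancing electrons gives Ni²⁺(aq) + Mn(s) → Ni(s) + Mn²⁺(aq); thus Q = [Mn²⁺(aq)] / [Ni²⁺(aq)].
Isolating [Ni²⁺(aq)] in Q = 10^{1.588} yields log [Ni²⁺(aq)] = −2.669, i.e. 0.0021 M.

0.0021 M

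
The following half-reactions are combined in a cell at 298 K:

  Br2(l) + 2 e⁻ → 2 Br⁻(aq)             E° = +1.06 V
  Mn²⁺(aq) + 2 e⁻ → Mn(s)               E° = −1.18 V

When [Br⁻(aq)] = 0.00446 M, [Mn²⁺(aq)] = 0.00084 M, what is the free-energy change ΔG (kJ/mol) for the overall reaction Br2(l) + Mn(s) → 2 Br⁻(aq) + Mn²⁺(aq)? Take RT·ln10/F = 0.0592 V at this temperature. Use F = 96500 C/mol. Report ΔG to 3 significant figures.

E°cell = +1.06 − (−1.18) = +2.24 V; the balanced reaction transfers n = 2 electrons.
Here Q = [Br⁻(aq)]^2·[Mn²⁺(aq)] = 1.67×10^−8 (log Q = −7.777), giving E = +2.24 − (0.0592/2)·(−7.777) = +2.4702 V.
ΔG = −nFE = −(2)(96500)(+2.4702) J/mol = −477 kJ/mol.

−477 kJ/mol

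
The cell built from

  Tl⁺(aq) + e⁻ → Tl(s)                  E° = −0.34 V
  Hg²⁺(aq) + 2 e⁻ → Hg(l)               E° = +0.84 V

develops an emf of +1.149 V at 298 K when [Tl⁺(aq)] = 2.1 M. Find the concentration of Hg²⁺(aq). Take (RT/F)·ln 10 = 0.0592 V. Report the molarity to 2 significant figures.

The Hg²⁺/Hg couple has the larger reduction potential, so it is the cathode: E°cell = +0.84 − (−0.34) = +1.18 V and n = 2.
Since E = E° − (0.0592/n)·log Q, log Q = n(E° − E)/0.0592 = 1.047.
The balanced reaction is Hg²⁺(aq) + 2 Tl(s) → Hg(l) + 2 Tl⁺(aq), so Q = [Tl⁺(aq)]^2 / [Hg²⁺(aq)].
Solving for the unknown gives log [Hg²⁺(aq)] = −0.403, so [Hg²⁺(aq)] ≈ 0.40 M.

0.40 M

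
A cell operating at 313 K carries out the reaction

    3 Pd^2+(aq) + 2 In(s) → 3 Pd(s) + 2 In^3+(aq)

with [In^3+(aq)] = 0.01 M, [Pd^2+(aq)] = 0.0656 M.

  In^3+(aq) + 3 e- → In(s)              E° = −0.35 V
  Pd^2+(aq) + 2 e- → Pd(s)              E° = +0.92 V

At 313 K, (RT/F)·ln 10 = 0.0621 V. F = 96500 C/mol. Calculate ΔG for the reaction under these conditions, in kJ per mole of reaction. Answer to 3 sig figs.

With Pd²⁺/Pd reduced at the cathode, E°cell = +0.92 − (−0.35) = +1.27 V and n = 6.
Q = [In^3+(aq)]^2 / [Pd^2+(aq)]^3 = 0.354, so log Q = −0.451 and E = +1.27 − (0.0621/6)(−0.451) = +1.2747 V.
Then ΔG = −nFE = −6 × 96500 × +1.2747 J/mol = −738 kJ/mol.

−738 kJ/mol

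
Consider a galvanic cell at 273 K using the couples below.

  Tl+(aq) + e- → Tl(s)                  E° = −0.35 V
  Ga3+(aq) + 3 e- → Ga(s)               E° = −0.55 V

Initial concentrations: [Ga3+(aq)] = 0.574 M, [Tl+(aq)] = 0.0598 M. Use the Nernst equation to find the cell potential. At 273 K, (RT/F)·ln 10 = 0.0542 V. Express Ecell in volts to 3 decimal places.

+0.138 V

Tl⁺/Tl is reduced (cathode, E° = −0.35 V) and Ga³⁺/Ga is oxidized (anode).
E°cell = −0.35 − (−0.55) = +0.20 V, with n = 3 electrons transferred.
Balancing gives 3 Tl+(aq) + Ga(s) → 3 Tl(s) + Ga3+(aq); hence Q = [Ga3+(aq)] / [Tl+(aq)]^3 = 2.68×10^3 (log Q = 3.429).
Applying E = E° − (RT ln10/nF)·log Q gives +0.20 − (0.0542/3)(3.429) = +0.138 V.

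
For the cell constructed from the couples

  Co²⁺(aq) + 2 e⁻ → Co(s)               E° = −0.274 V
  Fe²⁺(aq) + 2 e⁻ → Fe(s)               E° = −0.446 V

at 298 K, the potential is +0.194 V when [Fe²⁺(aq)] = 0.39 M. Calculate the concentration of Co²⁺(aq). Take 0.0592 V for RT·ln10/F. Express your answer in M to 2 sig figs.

The Co²⁺/Co couple has the larger reduction potential, so it is the cathode: E°cell = −0.274 − (−0.446) = +0.172 V and n = 2.
From the Nernst equation, log Q = n(E° − E)/0.0592 = 2·(+0.172 − (+0.194))/0.0592 = −0.743.
For Co²⁺(aq) + Fe(s) → Co(s) + Fe²⁺(aq), the reaction quotient is Q = [Fe²⁺(aq)] / [Co²⁺(aq)].
Isolating [Co²⁺(aq)] in Q = 10^{−0.743} yields log [Co²⁺(aq)] = 0.334, i.e. 2.2 M.

2.2 M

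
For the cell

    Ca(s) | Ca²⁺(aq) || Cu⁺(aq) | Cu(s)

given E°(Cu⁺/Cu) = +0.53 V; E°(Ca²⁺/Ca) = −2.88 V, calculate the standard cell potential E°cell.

By convention the left-hand electrode in cell notation is the anode (oxidation) and the right-hand electrode is the cathode (reduction).
E°cell = E°(right) − E°(left) = +0.53 − (−2.88) = +3.41 V.

+3.41 V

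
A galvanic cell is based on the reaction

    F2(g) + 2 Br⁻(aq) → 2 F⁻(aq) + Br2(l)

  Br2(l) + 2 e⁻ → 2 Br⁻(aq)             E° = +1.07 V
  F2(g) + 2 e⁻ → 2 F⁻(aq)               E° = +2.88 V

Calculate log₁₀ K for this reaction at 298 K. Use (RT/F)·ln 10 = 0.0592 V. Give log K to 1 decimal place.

The F₂/F⁻ couple is reduced (cathode); E°cell = +2.88 − (+1.07) = +1.81 V with n = 2.
At equilibrium E = 0, so log K = nE°cell / 0.0592 = (2)(+1.81) / 0.0592 = 61.1.

log K = 61.1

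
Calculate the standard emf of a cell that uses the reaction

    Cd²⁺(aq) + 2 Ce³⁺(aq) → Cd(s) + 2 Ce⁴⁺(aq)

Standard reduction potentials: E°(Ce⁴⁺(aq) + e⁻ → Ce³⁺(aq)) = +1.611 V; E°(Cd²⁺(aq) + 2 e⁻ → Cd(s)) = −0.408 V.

In the reaction as written, Cd²⁺(aq) is reduced (cathode) and Ce⁴⁺(aq) is produced by oxidation at the anode.
E°cell = E°(cathode) − E°(anode) = −0.408 − (+1.611) = −2.019 V.
The negative E°cell means the reaction is non-spontaneous in the direction written.

−2.019 V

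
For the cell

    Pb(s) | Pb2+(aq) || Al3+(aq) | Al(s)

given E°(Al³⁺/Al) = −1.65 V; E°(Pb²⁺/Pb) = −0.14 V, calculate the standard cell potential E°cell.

−1.51 V

By convention the left-hand electrode in cell notation is the anode (oxidation) and the right-hand electrode is the cathode (reduction).
E°cell = E°(right) − E°(left) = −1.65 − (−0.14) = −1.51 V.
The negative sign shows that, as written, the cell would require an external voltage to drive the reaction.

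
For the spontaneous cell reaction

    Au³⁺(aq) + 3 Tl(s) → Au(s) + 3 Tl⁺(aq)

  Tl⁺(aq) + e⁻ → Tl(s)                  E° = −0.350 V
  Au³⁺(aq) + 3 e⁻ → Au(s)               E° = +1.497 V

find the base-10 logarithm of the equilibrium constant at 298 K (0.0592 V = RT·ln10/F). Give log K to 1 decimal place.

The Au³⁺/Au couple is reduced (cathode); E°cell = +1.497 − (−0.350) = +1.847 V with n = 3.
At equilibrium E = 0, so log K = nE°cell / 0.0592 = (3)(+1.847) / 0.0592 = 93.6.

log K = 93.6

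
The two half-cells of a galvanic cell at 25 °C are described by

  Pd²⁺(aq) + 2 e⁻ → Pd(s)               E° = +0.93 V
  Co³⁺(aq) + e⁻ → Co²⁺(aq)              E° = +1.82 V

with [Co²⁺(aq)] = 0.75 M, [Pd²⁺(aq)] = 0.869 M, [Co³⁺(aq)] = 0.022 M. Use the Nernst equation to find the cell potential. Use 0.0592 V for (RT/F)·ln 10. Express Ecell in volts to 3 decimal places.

+0.801 V

Co³⁺/Co²⁺ is reduced (cathode, E° = +1.82 V) and Pd²⁺/Pd is oxidized (anode).
The standard potential is +1.82 − (+0.93) = +0.89 V and the balanced reaction transfers n = 2 electrons.
Balancing gives 2 Co³⁺(aq) + Pd(s) → 2 Co²⁺(aq) + Pd²⁺(aq); hence Q = ([Co²⁺(aq)]^2·[Pd²⁺(aq)]) / [Co³⁺(aq)]^2 = 1.01×10^3 (log Q = 3.004).
By the Nernst equation, E = +0.89 − (0.0592/2)·(3.004) = +0.801 V.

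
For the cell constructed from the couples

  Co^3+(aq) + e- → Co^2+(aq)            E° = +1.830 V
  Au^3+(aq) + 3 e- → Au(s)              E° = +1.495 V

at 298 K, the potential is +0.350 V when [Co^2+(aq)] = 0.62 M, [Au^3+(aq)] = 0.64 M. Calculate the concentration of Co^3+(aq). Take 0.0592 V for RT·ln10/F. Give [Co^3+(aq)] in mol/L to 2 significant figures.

0.96 M

With Co³⁺/Co²⁺ at the cathode and Au³⁺/Au at the anode, E°cell = +1.830 − (+1.495) = +0.335 V (n = 3).
Since E = E° − (0.0592/n)·log Q, log Q = n(E° − E)/0.0592 = −0.760.
For 3 Co^3+(aq) + Au(s) → 3 Co^2+(aq) + Au^3+(aq), the reaction quotient is Q = ([Co^2+(aq)]^3·[Au^3+(aq)]) / [Co^3+(aq)]^3.
Isolating [Co^3+(aq)] in Q = 10^{−0.760} yields log [Co^3+(aq)] = −0.019, i.e. 0.96 M.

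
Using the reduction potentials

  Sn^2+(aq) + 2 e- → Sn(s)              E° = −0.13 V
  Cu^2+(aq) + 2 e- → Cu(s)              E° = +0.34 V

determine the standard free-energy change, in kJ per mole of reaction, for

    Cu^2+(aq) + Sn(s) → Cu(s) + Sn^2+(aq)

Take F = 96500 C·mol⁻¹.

−90.7 kJ/mol

In the reaction as written Cu^2+(aq) is reduced, so the Cu²⁺/Cu couple is the cathode and Sn²⁺/Sn is the anode.
E°cell = +0.34 − (−0.13) = +0.47 V; balancing electrons gives n = 2.
ΔG° = −nFE°cell = −(2)(96500)(+0.47) J/mol = −90.7 kJ/mol.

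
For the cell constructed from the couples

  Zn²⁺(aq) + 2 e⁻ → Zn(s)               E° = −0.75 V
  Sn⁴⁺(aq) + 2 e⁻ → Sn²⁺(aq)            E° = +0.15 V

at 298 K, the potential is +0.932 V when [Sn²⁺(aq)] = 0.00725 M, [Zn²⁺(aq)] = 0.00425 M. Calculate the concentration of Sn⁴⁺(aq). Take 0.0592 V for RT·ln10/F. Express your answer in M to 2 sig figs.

0.00037 M

Sn⁴⁺/Sn²⁺ is the cathode (higher E°); E°cell = +0.15 − (−0.75) = +0.90 V with n = 2.
Rearranging E = E° − (0.0592/n)·log Q gives log Q = 2(+0.90 − (+0.932))/0.0592 = −1.081.
For Sn⁴⁺(aq) + Zn(s) → Sn²⁺(aq) + Zn²⁺(aq), the reaction quotient is Q = ([Sn²⁺(aq)]·[Zn²⁺(aq)]) / [Sn⁴⁺(aq)].
Substituting the known concentrations and solving, log [Sn⁴⁺(aq)] = −3.430 and [Sn⁴⁺(aq)] = 0.00037 M.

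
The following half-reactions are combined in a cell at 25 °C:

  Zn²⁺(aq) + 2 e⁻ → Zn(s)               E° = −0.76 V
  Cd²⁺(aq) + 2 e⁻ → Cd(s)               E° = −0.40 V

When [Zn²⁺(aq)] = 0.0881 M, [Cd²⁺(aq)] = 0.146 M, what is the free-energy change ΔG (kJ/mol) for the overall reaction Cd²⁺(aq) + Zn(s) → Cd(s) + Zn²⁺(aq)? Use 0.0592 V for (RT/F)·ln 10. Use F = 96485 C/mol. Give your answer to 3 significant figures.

With Cd²⁺/Cd reduced at the cathode, E°cell = −0.40 − (−0.76) = +0.36 V and n = 2.
Q = [Zn²⁺(aq)] / [Cd²⁺(aq)] = 0.603, so log Q = −0.219 and E = +0.36 − (0.0592/2)(−0.219) = +0.3665 V.
Finally ΔG = −nFE = −(2)(96485 C/mol)(+0.3665 V) = −70.7 kJ/mol.

−70.7 kJ/mol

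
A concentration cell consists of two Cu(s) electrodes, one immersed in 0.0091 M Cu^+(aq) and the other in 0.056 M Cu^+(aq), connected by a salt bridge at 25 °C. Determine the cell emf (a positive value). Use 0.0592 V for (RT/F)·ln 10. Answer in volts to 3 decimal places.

0.047 V

For a concentration cell E°cell = 0, since both electrodes use the same couple.
The compartment with the higher Cu^+(aq) concentration (0.056 M) acts as the cathode; ions are reduced there and produced at the dilute (0.0091 M) anode.
With n = 1, Ecell = −(0.0592/1)·log([dilute]/[conc]) = −(0.0592/1)·log(0.0091/0.056) = +0.047 V.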